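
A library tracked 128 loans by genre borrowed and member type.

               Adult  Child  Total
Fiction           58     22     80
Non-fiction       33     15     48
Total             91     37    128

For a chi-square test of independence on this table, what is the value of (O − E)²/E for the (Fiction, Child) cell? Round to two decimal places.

0.05

Row total (Fiction) = 80; column total (Child) = 37; N = 128.
Expected count E = 80 × 37 / 128 = 23.125.
Contribution = (O − E)²/E = (22 − 23.125)² / 23.125 = 0.05.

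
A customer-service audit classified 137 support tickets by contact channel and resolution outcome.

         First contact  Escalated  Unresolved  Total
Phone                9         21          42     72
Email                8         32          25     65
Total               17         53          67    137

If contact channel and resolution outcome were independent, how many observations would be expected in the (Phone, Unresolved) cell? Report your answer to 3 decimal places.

Row total (Phone) = 72; column total (Unresolved) = 67; grand total N = 137.
Expected count = (row total × column total) / N = 72 × 67 / 137 = 35.212.

35.212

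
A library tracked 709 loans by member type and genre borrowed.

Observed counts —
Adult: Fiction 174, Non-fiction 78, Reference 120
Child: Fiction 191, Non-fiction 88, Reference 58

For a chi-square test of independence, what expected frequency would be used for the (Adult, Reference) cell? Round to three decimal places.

Row total (Adult) = 372; column total (Reference) = 178; grand total N = 709.
Expected count = (row total × column total) / N = 372 × 178 / 709 = 93.394.

93.394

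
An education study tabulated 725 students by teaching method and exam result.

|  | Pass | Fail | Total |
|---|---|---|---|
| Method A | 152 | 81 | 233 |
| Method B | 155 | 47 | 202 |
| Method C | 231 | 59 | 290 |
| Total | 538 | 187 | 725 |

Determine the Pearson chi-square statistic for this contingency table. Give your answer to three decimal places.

Grand total N = 725.
Expected counts (row total × column total / N):
  Method A, Pass: 233×538/725 = 172.9021
  Method A, Fail: 233×187/725 = 60.0979
  Method B, Pass: 202×538/725 = 149.8979
  Method B, Fail: 202×187/725 = 52.1021
  Method C, Pass: 290×538/725 = 215.2000
  Method C, Fail: 290×187/725 = 74.8000
Contributions (O − E)²/E:
  (152 − 172.9021)²/172.9021 = 2.5269
  (81 − 60.0979)²/60.0979 = 7.2698
  (155 − 149.8979)²/149.8979 = 0.1737
  (47 − 52.1021)²/52.1021 = 0.4996
  (231 − 215.2000)²/215.2000 = 1.1600
  (59 − 74.8000)²/74.8000 = 3.3374
χ² = 2.5269 + 7.2698 + 0.1737 + 0.4996 + 1.1600 + 3.3374 = 14.967

14.967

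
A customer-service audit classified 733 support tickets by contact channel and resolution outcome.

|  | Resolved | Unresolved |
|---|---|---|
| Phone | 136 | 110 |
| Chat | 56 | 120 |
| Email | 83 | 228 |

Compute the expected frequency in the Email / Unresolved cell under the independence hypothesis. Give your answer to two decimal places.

194.32

Row total (Email) = 311; column total (Unresolved) = 458; grand total N = 733.
Expected count = (row total × column total) / N = 311 × 458 / 733 = 194.32.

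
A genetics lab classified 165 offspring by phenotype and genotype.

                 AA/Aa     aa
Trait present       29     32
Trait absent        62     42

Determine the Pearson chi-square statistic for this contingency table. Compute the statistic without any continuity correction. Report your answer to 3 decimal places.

2.266

Row totals: 61, 104. Column totals: 91, 74. Grand total N = 165.
Expected counts (row total × column total / N):
  Trait present, AA/Aa: 61×91/165 = 33.6424
  Trait present, aa: 61×74/165 = 27.3576
  Trait absent, AA/Aa: 104×91/165 = 57.3576
  Trait absent, aa: 104×74/165 = 46.6424
Contributions (O − E)²/E:
  (29 − 33.6424)²/33.6424 = 0.6406
  (32 − 27.3576)²/27.3576 = 0.7878
  (62 − 57.3576)²/57.3576 = 0.3757
  (42 − 46.6424)²/46.6424 = 0.4621
χ² = 0.6406 + 0.7878 + 0.3757 + 0.4621 = 2.266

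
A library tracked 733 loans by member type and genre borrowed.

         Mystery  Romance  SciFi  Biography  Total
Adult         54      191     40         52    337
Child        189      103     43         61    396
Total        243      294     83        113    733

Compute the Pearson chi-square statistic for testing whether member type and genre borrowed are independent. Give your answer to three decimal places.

98.052

Grand total N = 733.
Expected counts (row total × column total / N):
  Adult, Mystery: 337×243/733 = 111.7203
  Adult, Romance: 337×294/733 = 135.1678
  Adult, SciFi: 337×83/733 = 38.1596
  Adult, Biography: 337×113/733 = 51.9523
  Child, Mystery: 396×243/733 = 131.2797
  Child, Romance: 396×294/733 = 158.8322
  Child, SciFi: 396×83/733 = 44.8404
  Child, Biography: 396×113/733 = 61.0477
Contributions (O − E)²/E:
  (54 − 111.7203)²/111.7203 = 29.8212
  (191 − 135.1678)²/135.1678 = 23.0620
  (40 − 38.1596)²/38.1596 = 0.0888
  (52 − 51.9523)²/51.9523 = 0.0000
  (189 − 131.2797)²/131.2797 = 25.3781
  (103 − 158.8322)²/158.8322 = 19.6260
  (43 − 44.8404)²/44.8404 = 0.0755
  (61 − 61.0477)²/61.0477 = 0.0000
χ² = 29.8212 + 23.0620 + 0.0888 + 0.0000 + 25.3781 + 19.6260 + 0.0755 + 0.0000 = 98.052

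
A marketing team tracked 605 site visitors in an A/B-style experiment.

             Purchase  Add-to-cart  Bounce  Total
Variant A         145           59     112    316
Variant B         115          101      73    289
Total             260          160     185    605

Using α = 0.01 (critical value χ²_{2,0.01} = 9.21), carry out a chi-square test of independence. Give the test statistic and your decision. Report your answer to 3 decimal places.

Grand total N = 605.
Expected counts (row total × column total / N):
  Variant A, Purchase: 316×260/605 = 135.8017
  Variant A, Add-to-cart: 316×160/605 = 83.5702
  Variant A, Bounce: 316×185/605 = 96.6281
  Variant B, Purchase: 289×260/605 = 124.1983
  Variant B, Add-to-cart: 289×160/605 = 76.4298
  Variant B, Bounce: 289×185/605 = 88.3719
Contributions (O − E)²/E:
  (145 − 135.8017)²/135.8017 = 0.6230
  (59 − 83.5702)²/83.5702 = 7.2238
  (112 − 96.6281)²/96.6281 = 2.4454
  (115 − 124.1983)²/124.1983 = 0.6812
  (101 − 76.4298)²/76.4298 = 7.8987
  (73 − 88.3719)²/88.3719 = 2.6739
χ² = 0.6230 + 7.2238 + 2.4454 + 0.6812 + 7.8987 + 2.6739 = 21.546
df = (2−1)(3−1) = 2. Since 21.546 > 9.21, reject the null hypothesis of independence at α = 0.01.

21.546; reject H₀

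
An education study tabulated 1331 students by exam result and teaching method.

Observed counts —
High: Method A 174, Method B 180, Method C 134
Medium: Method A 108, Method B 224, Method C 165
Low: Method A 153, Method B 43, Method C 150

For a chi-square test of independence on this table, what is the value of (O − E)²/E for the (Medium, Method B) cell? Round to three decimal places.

19.526

Row total (Medium) = 497; column total (Method B) = 447; N = 1331.
Expected count E = 497 × 447 / 1331 = 166.9113.
Contribution = (O − E)²/E = (224 − 166.9113)² / 166.9113 = 19.526.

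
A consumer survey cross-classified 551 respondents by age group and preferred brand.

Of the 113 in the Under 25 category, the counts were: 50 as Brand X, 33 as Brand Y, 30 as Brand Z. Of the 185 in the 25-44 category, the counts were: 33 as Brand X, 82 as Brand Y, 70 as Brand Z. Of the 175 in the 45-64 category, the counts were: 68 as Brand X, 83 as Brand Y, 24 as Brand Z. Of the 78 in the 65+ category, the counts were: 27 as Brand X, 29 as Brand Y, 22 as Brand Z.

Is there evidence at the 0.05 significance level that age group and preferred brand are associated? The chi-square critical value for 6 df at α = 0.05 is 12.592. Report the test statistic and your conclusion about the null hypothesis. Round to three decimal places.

Row totals: 113, 185, 175, 78. Column totals: 178, 227, 146. Grand total N = 551.
Expected counts (row total × column total / N):
  Under 25, Brand X: 113×178/551 = 36.5045
  Under 25, Brand Y: 113×227/551 = 46.5535
  Under 25, Brand Z: 113×146/551 = 29.9419
  25-44, Brand X: 185×178/551 = 59.7641
  25-44, Brand Y: 185×227/551 = 76.2160
  25-44, Brand Z: 185×146/551 = 49.0200
  45-64, Brand X: 175×178/551 = 56.5336
  45-64, Brand Y: 175×227/551 = 72.0962
  45-64, Brand Z: 175×146/551 = 46.3702
  65+, Brand X: 78×178/551 = 25.1978
  65+, Brand Y: 78×227/551 = 32.1343
  65+, Brand Z: 78×146/551 = 20.6679
Contributions (O − E)²/E:
  (50 − 36.5045)²/36.5045 = 4.9892
  (33 − 46.5535)²/46.5535 = 3.9459
  (30 − 29.9419)²/29.9419 = 0.0001
  (33 − 59.7641)²/59.7641 = 11.9857
  (82 − 76.2160)²/76.2160 = 0.4389
  (70 − 49.0200)²/49.0200 = 8.9792
  (68 − 56.5336)²/56.5336 = 2.3257
  (83 − 72.0962)²/72.0962 = 1.6491
  (24 − 46.3702)²/46.3702 = 10.7920
  (27 − 25.1978)²/25.1978 = 0.1289
  (29 − 32.1343)²/32.1343 = 0.3057
  (22 − 20.6679)²/20.6679 = 0.0859
χ² = 4.9892 + 3.9459 + 0.0001 + 11.9857 + 0.4389 + 8.9792 + 2.3257 + 1.6491 + 10.7920 + 0.1289 + 0.3057 + 0.0859 = 45.626
df = (4−1)(3−1) = 6. Since 45.626 > 12.592, reject the null hypothesis of independence at α = 0.05.

45.626; reject H₀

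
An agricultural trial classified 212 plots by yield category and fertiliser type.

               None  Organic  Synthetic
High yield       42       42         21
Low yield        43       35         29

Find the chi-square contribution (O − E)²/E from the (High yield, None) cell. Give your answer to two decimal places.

Row total (High yield) = 105; column total (None) = 85; N = 212.
Expected count E = 105 × 85 / 212 = 42.099.
Contribution = (O − E)²/E = (42 − 42.099)² / 42.099 = 0.00.

0.00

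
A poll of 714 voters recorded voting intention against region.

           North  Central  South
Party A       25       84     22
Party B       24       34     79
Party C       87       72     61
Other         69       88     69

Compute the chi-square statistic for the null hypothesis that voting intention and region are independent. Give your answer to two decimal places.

88.61

Row totals: 131, 137, 220, 226. Column totals: 205, 278, 231. Grand total N = 714.
Expected counts (row total × column total / N):
  Party A, North: 131×205/714 = 37.612
  Party A, Central: 131×278/714 = 51.006
  Party A, South: 131×231/714 = 42.382
  Party B, North: 137×205/714 = 39.335
  Party B, Central: 137×278/714 = 53.342
  Party B, South: 137×231/714 = 44.324
  Party C, North: 220×205/714 = 63.165
  Party C, Central: 220×278/714 = 85.658
  Party C, South: 220×231/714 = 71.176
  Other, North: 226×205/714 = 64.888
  Other, Central: 226×278/714 = 87.994
  Other, South: 226×231/714 = 73.118
Contributions (O − E)²/E:
  (25 − 37.612)²/37.612 = 4.2290
  (84 − 51.006)²/51.006 = 21.3427
  (22 − 42.382)²/42.382 = 9.8019
  (24 − 39.335)²/39.335 = 5.9784
  (34 − 53.342)²/53.342 = 7.0135
  (79 − 44.324)²/44.324 = 27.1281
  (87 − 63.165)²/63.165 = 8.9940
  (72 − 85.658)²/85.658 = 2.1777
  (61 − 71.176)²/71.176 = 1.4549
  (69 − 64.888)²/64.888 = 0.2606
  (88 − 87.994)²/87.994 = 0.0000
  (69 − 73.118)²/73.118 = 0.2319
χ² = 4.2290 + 21.3427 + 9.8019 + 5.9784 + 7.0135 + 27.1281 + 8.9940 + 2.1777 + 1.4549 + 0.2606 + 0.0000 + 0.2319 = 88.61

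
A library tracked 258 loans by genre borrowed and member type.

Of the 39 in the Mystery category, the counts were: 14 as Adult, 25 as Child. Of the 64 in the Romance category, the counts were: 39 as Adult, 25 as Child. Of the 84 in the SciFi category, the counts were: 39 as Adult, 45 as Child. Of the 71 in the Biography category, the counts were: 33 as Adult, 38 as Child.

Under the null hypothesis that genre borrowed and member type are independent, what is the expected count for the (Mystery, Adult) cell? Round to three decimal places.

18.895

Row total (Mystery) = 39; column total (Adult) = 125; grand total N = 258.
Expected count = (row total × column total) / N = 39 × 125 / 258 = 18.895.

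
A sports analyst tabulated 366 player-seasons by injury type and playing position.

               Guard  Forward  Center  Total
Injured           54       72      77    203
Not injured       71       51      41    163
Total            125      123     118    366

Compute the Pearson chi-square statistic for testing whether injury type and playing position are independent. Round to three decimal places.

Grand total N = 366.
Expected counts (row total × column total / N):
  Injured, Guard: 203×125/366 = 69.3306
  Injured, Forward: 203×123/366 = 68.2213
  Injured, Center: 203×118/366 = 65.4481
  Not injured, Guard: 163×125/366 = 55.6694
  Not injured, Forward: 163×123/366 = 54.7787
  Not injured, Center: 163×118/366 = 52.5519
Contributions (O − E)²/E:
  (54 − 69.3306)²/69.3306 = 3.3900
  (72 − 68.2213)²/68.2213 = 0.2093
  (77 − 65.4481)²/65.4481 = 2.0390
  (71 − 55.6694)²/55.6694 = 4.2218
  (51 − 54.7787)²/54.7787 = 0.2607
  (41 − 52.5519)²/52.5519 = 2.5393
χ² = 3.3900 + 0.2093 + 2.0390 + 4.2218 + 0.2607 + 2.5393 = 12.660

12.660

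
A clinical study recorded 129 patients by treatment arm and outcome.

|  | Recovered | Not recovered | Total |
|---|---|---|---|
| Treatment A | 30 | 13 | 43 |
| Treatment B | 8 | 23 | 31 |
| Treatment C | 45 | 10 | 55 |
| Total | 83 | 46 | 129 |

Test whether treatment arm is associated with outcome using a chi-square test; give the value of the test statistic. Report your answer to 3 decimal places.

27.938

Grand total N = 129.
Expected counts (row total × column total / N):
  Treatment A, Recovered: 43×83/129 = 27.6667
  Treatment A, Not recovered: 43×46/129 = 15.3333
  Treatment B, Recovered: 31×83/129 = 19.9457
  Treatment B, Not recovered: 31×46/129 = 11.0543
  Treatment C, Recovered: 55×83/129 = 35.3876
  Treatment C, Not recovered: 55×46/129 = 19.6124
Contributions (O − E)²/E:
  (30 − 27.6667)²/27.6667 = 0.1968
  (13 − 15.3333)²/15.3333 = 0.3551
  (8 − 19.9457)²/19.9457 = 7.1544
  (23 − 11.0543)²/11.0543 = 12.9090
  (45 − 35.3876)²/35.3876 = 2.6110
  (10 − 19.6124)²/19.6124 = 4.7112
χ² = 0.1968 + 0.3551 + 7.1544 + 12.9090 + 2.6110 + 4.7112 = 27.938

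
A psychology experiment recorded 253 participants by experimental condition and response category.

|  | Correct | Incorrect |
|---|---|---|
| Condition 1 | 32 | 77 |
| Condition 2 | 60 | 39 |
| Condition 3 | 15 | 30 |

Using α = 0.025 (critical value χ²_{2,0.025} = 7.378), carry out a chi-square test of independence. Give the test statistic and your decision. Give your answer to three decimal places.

Row totals: 109, 99, 45. Column totals: 107, 146. Grand total N = 253.
Expected counts (row total × column total / N):
  Condition 1, Correct: 109×107/253 = 46.0988
  Condition 1, Incorrect: 109×146/253 = 62.9012
  Condition 2, Correct: 99×107/253 = 41.8696
  Condition 2, Incorrect: 99×146/253 = 57.1304
  Condition 3, Correct: 45×107/253 = 19.0316
  Condition 3, Incorrect: 45×146/253 = 25.9684
Contributions (O − E)²/E:
  (32 − 46.0988)²/46.0988 = 4.3120
  (77 − 62.9012)²/62.9012 = 3.1601
  (60 − 41.8696)²/41.8696 = 7.8508
  (39 − 57.1304)²/57.1304 = 5.7537
  (15 − 19.0316)²/19.0316 = 0.8540
  (30 − 25.9684)²/25.9684 = 0.6259
χ² = 4.3120 + 3.1601 + 7.8508 + 5.7537 + 0.8540 + 0.6259 = 22.557
df = (3−1)(2−1) = 2. Since 22.557 > 7.378, reject the null hypothesis of independence at α = 0.025.

22.557; reject H₀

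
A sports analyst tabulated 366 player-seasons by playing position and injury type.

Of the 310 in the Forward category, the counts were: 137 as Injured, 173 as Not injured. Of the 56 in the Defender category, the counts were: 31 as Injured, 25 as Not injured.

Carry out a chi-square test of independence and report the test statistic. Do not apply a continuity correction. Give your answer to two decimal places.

2.38

Row totals: 310, 56. Column totals: 168, 198. Grand total N = 366.
Expected counts (row total × column total / N):
  Forward, Injured: 310×168/366 = 142.295
  Forward, Not injured: 310×198/366 = 167.705
  Defender, Injured: 56×168/366 = 25.705
  Defender, Not injured: 56×198/366 = 30.295
Contributions (O − E)²/E:
  (137 − 142.295)²/142.295 = 0.1970
  (173 − 167.705)²/167.705 = 0.1672
  (31 − 25.705)²/25.705 = 1.0907
  (25 − 30.295)²/30.295 = 0.9255
χ² = 0.1970 + 0.1672 + 1.0907 + 0.9255 = 2.38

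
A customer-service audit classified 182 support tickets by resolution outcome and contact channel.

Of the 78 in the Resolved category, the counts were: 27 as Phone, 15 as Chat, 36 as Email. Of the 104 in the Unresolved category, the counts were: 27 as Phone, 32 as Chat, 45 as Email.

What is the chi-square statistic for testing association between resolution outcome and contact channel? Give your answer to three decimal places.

3.506

Row totals: 78, 104. Column totals: 54, 47, 81. Grand total N = 182.
Expected counts (row total × column total / N):
  Resolved, Phone: 78×54/182 = 23.1429
  Resolved, Chat: 78×47/182 = 20.1429
  Resolved, Email: 78×81/182 = 34.7143
  Unresolved, Phone: 104×54/182 = 30.8571
  Unresolved, Chat: 104×47/182 = 26.8571
  Unresolved, Email: 104×81/182 = 46.2857
Contributions (O − E)²/E:
  (27 − 23.1429)²/23.1429 = 0.6428
  (15 − 20.1429)²/20.1429 = 1.3131
  (36 − 34.7143)²/34.7143 = 0.0476
  (27 − 30.8571)²/30.8571 = 0.4821
  (32 − 26.8571)²/26.8571 = 0.9848
  (45 − 46.2857)²/46.2857 = 0.0357
χ² = 0.6428 + 1.3131 + 0.0476 + 0.4821 + 0.9848 + 0.0357 = 3.506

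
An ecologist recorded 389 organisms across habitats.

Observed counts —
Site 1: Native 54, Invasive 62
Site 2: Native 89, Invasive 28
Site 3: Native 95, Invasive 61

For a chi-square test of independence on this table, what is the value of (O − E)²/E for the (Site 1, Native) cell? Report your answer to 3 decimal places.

Row total (Site 1) = 116; column total (Native) = 238; N = 389.
Expected count E = 116 × 238 / 389 = 70.97172.
Contribution = (O − E)²/E = (54 − 70.97172)² / 70.97172 = 4.059.

4.059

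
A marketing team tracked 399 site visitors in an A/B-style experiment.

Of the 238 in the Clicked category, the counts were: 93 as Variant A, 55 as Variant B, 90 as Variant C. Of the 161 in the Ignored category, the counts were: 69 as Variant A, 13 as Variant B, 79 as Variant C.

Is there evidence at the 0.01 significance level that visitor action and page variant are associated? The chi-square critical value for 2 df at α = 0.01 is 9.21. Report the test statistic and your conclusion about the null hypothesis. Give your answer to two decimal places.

Row totals: 238, 161. Column totals: 162, 68, 169. Grand total N = 399.
Expected counts (row total × column total / N):
  Clicked, Variant A: 238×162/399 = 96.632
  Clicked, Variant B: 238×68/399 = 40.561
  Clicked, Variant C: 238×169/399 = 100.807
  Ignored, Variant A: 161×162/399 = 65.368
  Ignored, Variant B: 161×68/399 = 27.439
  Ignored, Variant C: 161×169/399 = 68.193
Contributions (O − E)²/E:
  (93 − 96.632)²/96.632 = 0.1365
  (55 − 40.561)²/40.561 = 5.1400
  (90 − 100.807)²/100.807 = 1.1586
  (69 − 65.368)²/65.368 = 0.2018
  (13 − 27.439)²/27.439 = 7.5981
  (79 − 68.193)²/68.193 = 1.7127
χ² = 0.1365 + 5.1400 + 1.1586 + 0.2018 + 7.5981 + 1.7127 = 15.95
df = (2−1)(3−1) = 2. Since 15.95 > 9.21, reject the null hypothesis of independence at α = 0.01.

15.95; reject H₀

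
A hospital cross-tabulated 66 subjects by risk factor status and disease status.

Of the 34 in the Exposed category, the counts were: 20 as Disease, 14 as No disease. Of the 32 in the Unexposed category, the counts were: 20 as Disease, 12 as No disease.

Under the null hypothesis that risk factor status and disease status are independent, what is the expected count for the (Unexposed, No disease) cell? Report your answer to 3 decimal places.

Row total (Unexposed) = 32; column total (No disease) = 26; grand total N = 66.
Expected count = (row total × column total) / N = 32 × 26 / 66 = 12.606.

12.606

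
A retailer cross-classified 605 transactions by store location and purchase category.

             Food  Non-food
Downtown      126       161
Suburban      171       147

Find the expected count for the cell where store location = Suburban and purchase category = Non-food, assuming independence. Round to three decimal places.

Row total (Suburban) = 318; column total (Non-food) = 308; grand total N = 605.
Expected count = (row total × column total) / N = 318 × 308 / 605 = 161.891.

161.891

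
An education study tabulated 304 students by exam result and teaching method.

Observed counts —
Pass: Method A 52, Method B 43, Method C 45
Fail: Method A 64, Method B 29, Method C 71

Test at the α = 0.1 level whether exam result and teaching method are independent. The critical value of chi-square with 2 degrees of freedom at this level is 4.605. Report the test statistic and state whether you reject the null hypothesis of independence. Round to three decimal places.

7.946; reject H₀

Row totals: 140, 164. Column totals: 116, 72, 116. Grand total N = 304.
Expected counts (row total × column total / N):
  Pass, Method A: 140×116/304 = 53.4211
  Pass, Method B: 140×72/304 = 33.1579
  Pass, Method C: 140×116/304 = 53.4211
  Fail, Method A: 164×116/304 = 62.5789
  Fail, Method B: 164×72/304 = 38.8421
  Fail, Method C: 164×116/304 = 62.5789
Contributions (O − E)²/E:
  (52 − 53.4211)²/53.4211 = 0.0378
  (43 − 33.1579)²/33.1579 = 2.9214
  (45 − 53.4211)²/53.4211 = 1.3275
  (64 − 62.5789)²/62.5789 = 0.0323
  (29 − 38.8421)²/38.8421 = 2.4939
  (71 − 62.5789)²/62.5789 = 1.1332
χ² = 0.0378 + 2.9214 + 1.3275 + 0.0323 + 2.4939 + 1.1332 = 7.946
df = (2−1)(3−1) = 2. Since 7.946 > 4.605, reject the null hypothesis of independence at α = 0.1.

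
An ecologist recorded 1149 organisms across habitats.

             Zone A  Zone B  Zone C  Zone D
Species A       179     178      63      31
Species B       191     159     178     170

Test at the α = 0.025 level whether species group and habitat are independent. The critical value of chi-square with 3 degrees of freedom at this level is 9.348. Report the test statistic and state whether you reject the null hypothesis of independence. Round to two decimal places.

Row totals: 451, 698. Column totals: 370, 337, 241, 201. Grand total N = 1149.
Expected counts (row total × column total / N):
  Species A, Zone A: 451×370/1149 = 145.231
  Species A, Zone B: 451×337/1149 = 132.278
  Species A, Zone C: 451×241/1149 = 94.596
  Species A, Zone D: 451×201/1149 = 78.896
  Species B, Zone A: 698×370/1149 = 224.769
  Species B, Zone B: 698×337/1149 = 204.722
  Species B, Zone C: 698×241/1149 = 146.404
  Species B, Zone D: 698×201/1149 = 122.104
Contributions (O − E)²/E:
  (179 − 145.231)²/145.231 = 7.8519
  (178 − 132.278)²/132.278 = 15.8038
  (63 − 94.596)²/94.596 = 10.5534
  (31 − 78.896)²/78.896 = 29.0766
  (191 − 224.769)²/224.769 = 5.0734
  (159 − 204.722)²/204.722 = 10.2114
  (178 − 146.404)²/146.404 = 6.8189
  (170 − 122.104)²/122.104 = 18.7875
χ² = 7.8519 + 15.8038 + 10.5534 + 29.0766 + 5.0734 + 10.2114 + 6.8189 + 18.7875 = 104.18
df = (2−1)(4−1) = 3. Since 104.18 > 9.348, reject the null hypothesis of independence at α = 0.025.

104.18; reject H₀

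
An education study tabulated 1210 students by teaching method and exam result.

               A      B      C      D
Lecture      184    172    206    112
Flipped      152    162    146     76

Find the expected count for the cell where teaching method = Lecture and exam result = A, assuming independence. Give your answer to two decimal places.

Row total (Lecture) = 674; column total (A) = 336; grand total N = 1210.
Expected count = (row total × column total) / N = 674 × 336 / 1210 = 187.16.

187.16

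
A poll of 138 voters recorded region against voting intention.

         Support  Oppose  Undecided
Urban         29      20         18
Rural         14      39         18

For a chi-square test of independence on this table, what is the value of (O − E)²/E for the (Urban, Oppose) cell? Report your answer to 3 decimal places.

Row total (Urban) = 67; column total (Oppose) = 59; N = 138.
Expected count E = 67 × 59 / 138 = 28.6449.
Contribution = (O − E)²/E = (20 − 28.6449)² / 28.6449 = 2.609.

2.609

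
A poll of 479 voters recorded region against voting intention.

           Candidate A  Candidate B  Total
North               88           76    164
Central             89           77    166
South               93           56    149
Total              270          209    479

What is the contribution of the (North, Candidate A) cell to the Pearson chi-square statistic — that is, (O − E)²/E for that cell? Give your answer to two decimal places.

0.21

Row total (North) = 164; column total (Candidate A) = 270; N = 479.
Expected count E = 164 × 270 / 479 = 92.443.
Contribution = (O − E)²/E = (88 − 92.443)² / 92.443 = 0.21.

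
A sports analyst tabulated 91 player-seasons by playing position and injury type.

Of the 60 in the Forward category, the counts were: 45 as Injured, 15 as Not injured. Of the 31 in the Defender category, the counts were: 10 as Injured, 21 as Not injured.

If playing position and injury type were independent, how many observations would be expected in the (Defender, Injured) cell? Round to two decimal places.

18.74

Row total (Defender) = 31; column total (Injured) = 55; grand total N = 91.
Expected count = (row total × column total) / N = 31 × 55 / 91 = 18.74.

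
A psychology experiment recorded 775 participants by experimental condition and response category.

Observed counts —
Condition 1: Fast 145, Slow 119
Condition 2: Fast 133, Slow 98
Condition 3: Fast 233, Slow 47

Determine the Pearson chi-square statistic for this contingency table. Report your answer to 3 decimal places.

58.658

Row totals: 264, 231, 280. Column totals: 511, 264. Grand total N = 775.
Expected counts (row total × column total / N):
  Condition 1, Fast: 264×511/775 = 174.0697
  Condition 1, Slow: 264×264/775 = 89.9303
  Condition 2, Fast: 231×511/775 = 152.3110
  Condition 2, Slow: 231×264/775 = 78.6890
  Condition 3, Fast: 280×511/775 = 184.6194
  Condition 3, Slow: 280×264/775 = 95.3806
Contributions (O − E)²/E:
  (145 − 174.0697)²/174.0697 = 4.8546
  (119 − 89.9303)²/89.9303 = 9.3967
  (133 − 152.3110)²/152.3110 = 2.4484
  (98 − 78.6890)²/78.6890 = 4.7391
  (233 − 184.6194)²/184.6194 = 12.6784
  (47 − 95.3806)²/95.3806 = 24.5404
χ² = 4.8546 + 9.3967 + 2.4484 + 4.7391 + 12.6784 + 24.5404 = 58.658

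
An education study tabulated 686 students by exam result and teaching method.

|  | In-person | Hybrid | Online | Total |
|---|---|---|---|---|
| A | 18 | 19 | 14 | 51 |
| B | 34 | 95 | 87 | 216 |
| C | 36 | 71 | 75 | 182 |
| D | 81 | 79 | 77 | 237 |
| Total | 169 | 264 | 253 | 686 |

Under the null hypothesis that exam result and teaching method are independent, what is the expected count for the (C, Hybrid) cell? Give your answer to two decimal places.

70.04

Row total (C) = 182; column total (Hybrid) = 264; grand total N = 686.
Expected count = (row total × column total) / N = 182 × 264 / 686 = 70.04.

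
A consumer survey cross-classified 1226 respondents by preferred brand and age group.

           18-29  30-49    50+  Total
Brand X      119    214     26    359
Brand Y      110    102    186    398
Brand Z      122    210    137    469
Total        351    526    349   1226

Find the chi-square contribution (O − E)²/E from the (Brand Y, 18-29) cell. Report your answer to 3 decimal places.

Row total (Brand Y) = 398; column total (18-29) = 351; N = 1226.
Expected count E = 398 × 351 / 1226 = 113.9462.
Contribution = (O − E)²/E = (110 − 113.9462)² / 113.9462 = 0.137.

0.137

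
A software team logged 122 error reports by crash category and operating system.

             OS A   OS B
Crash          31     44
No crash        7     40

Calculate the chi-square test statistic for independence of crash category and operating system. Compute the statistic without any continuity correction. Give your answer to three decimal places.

9.418

Row totals: 75, 47. Column totals: 38, 84. Grand total N = 122.
Expected counts (row total × column total / N):
  Crash, OS A: 75×38/122 = 23.3607
  Crash, OS B: 75×84/122 = 51.6393
  No crash, OS A: 47×38/122 = 14.6393
  No crash, OS B: 47×84/122 = 32.3607
Contributions (O − E)²/E:
  (31 − 23.3607)²/23.3607 = 2.4982
  (44 − 51.6393)²/51.6393 = 1.1301
  (7 − 14.6393)²/14.6393 = 3.9865
  (40 − 32.3607)²/32.3607 = 1.8034
χ² = 2.4982 + 1.1301 + 3.9865 + 1.8034 = 9.418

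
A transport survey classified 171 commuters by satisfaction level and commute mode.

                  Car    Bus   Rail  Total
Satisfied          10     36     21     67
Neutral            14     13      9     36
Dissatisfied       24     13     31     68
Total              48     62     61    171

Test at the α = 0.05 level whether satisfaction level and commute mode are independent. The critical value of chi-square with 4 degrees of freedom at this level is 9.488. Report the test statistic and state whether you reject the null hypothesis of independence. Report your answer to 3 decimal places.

Grand total N = 171.
Expected counts (row total × column total / N):
  Satisfied, Car: 67×48/171 = 18.8070
  Satisfied, Bus: 67×62/171 = 24.2924
  Satisfied, Rail: 67×61/171 = 23.9006
  Neutral, Car: 36×48/171 = 10.1053
  Neutral, Bus: 36×62/171 = 13.0526
  Neutral, Rail: 36×61/171 = 12.8421
  Dissatisfied, Car: 68×48/171 = 19.0877
  Dissatisfied, Bus: 68×62/171 = 24.6550
  Dissatisfied, Rail: 68×61/171 = 24.2573
Contributions (O − E)²/E:
  (10 − 18.8070)²/18.8070 = 4.1242
  (36 − 24.2924)²/24.2924 = 5.6424
  (21 − 23.9006)²/23.9006 = 0.3520
  (14 − 10.1053)²/10.1053 = 1.5011
  (13 − 13.0526)²/13.0526 = 0.0002
  (9 − 12.8421)²/12.8421 = 1.1495
  (24 − 19.0877)²/19.0877 = 1.2642
  (13 − 24.6550)²/24.6550 = 5.5096
  (31 − 24.2573)²/24.2573 = 1.8742
χ² = 4.1242 + 5.6424 + 0.3520 + 1.5011 + 0.0002 + 1.1495 + 1.2642 + 5.5096 + 1.8742 = 21.417
df = (3−1)(3−1) = 4. Since 21.417 > 9.488, reject the null hypothesis of independence at α = 0.05.

21.417; reject H₀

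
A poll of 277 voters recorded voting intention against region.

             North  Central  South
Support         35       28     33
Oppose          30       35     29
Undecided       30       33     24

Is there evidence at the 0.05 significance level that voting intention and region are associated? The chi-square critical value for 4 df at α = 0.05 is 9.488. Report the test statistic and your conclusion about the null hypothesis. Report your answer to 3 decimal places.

Row totals: 96, 94, 87. Column totals: 95, 96, 86. Grand total N = 277.
Expected counts (row total × column total / N):
  Support, North: 96×95/277 = 32.9242
  Support, Central: 96×96/277 = 33.2708
  Support, South: 96×86/277 = 29.8051
  Oppose, North: 94×95/277 = 32.2383
  Oppose, Central: 94×96/277 = 32.5776
  Oppose, South: 94×86/277 = 29.1841
  Undecided, North: 87×95/277 = 29.8375
  Undecided, Central: 87×96/277 = 30.1516
  Undecided, South: 87×86/277 = 27.0108
Contributions (O − E)²/E:
  (35 − 32.9242)²/32.9242 = 0.1309
  (28 − 33.2708)²/33.2708 = 0.8350
  (33 − 29.8051)²/29.8051 = 0.3425
  (30 − 32.2383)²/32.2383 = 0.1554
  (35 − 32.5776)²/32.5776 = 0.1801
  (29 − 29.1841)²/29.1841 = 0.0012
  (30 − 29.8375)²/29.8375 = 0.0009
  (33 − 30.1516)²/30.1516 = 0.2691
  (24 − 27.0108)²/27.0108 = 0.3356
χ² = 0.1309 + 0.8350 + 0.3425 + 0.1554 + 0.1801 + 0.0012 + 0.0009 + 0.2691 + 0.3356 = 2.251
df = (3−1)(3−1) = 4. Since 2.251 < 9.488, fail to reject the null hypothesis of independence at α = 0.05.

2.251; fail to reject H₀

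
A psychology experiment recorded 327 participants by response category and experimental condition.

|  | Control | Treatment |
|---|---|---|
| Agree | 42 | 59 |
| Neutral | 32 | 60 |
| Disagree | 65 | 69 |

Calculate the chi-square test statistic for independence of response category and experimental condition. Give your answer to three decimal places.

4.256

Row totals: 101, 92, 134. Column totals: 139, 188. Grand total N = 327.
Expected counts (row total × column total / N):
  Agree, Control: 101×139/327 = 42.9327
  Agree, Treatment: 101×188/327 = 58.0673
  Neutral, Control: 92×139/327 = 39.1070
  Neutral, Treatment: 92×188/327 = 52.8930
  Disagree, Control: 134×139/327 = 56.9602
  Disagree, Treatment: 134×188/327 = 77.0398
Contributions (O − E)²/E:
  (42 − 42.9327)²/42.9327 = 0.0203
  (59 − 58.0673)²/58.0673 = 0.0150
  (32 − 39.1070)²/39.1070 = 1.2916
  (60 − 52.8930)²/52.8930 = 0.9549
  (65 − 56.9602)²/56.9602 = 1.1348
  (69 − 77.0398)²/77.0398 = 0.8390
χ² = 0.0203 + 0.0150 + 1.2916 + 0.9549 + 1.1348 + 0.8390 = 4.256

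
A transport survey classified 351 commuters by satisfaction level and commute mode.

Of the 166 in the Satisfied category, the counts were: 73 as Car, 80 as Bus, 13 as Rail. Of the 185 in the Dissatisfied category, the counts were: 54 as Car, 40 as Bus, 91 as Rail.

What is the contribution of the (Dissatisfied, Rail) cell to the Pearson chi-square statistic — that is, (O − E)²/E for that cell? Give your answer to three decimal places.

23.887

Row total (Dissatisfied) = 185; column total (Rail) = 104; N = 351.
Expected count E = 185 × 104 / 351 = 54.8148.
Contribution = (O − E)²/E = (91 − 54.8148)² / 54.8148 = 23.887.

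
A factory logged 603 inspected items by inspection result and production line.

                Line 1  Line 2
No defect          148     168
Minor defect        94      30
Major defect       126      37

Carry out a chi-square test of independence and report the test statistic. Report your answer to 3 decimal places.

Row totals: 316, 124, 163. Column totals: 368, 235. Grand total N = 603.
Expected counts (row total × column total / N):
  No defect, Line 1: 316×368/603 = 192.8491
  No defect, Line 2: 316×235/603 = 123.1509
  Minor defect, Line 1: 124×368/603 = 75.6750
  Minor defect, Line 2: 124×235/603 = 48.3250
  Major defect, Line 1: 163×368/603 = 99.4760
  Major defect, Line 2: 163×235/603 = 63.5240
Contributions (O − E)²/E:
  (148 − 192.8491)²/192.8491 = 10.4301
  (168 − 123.1509)²/123.1509 = 16.3331
  (94 − 75.6750)²/75.6750 = 4.4375
  (30 − 48.3250)²/48.3250 = 6.9489
  (126 − 99.4760)²/99.4760 = 7.0723
  (37 − 63.5240)²/63.5240 = 11.0749
χ² = 10.4301 + 16.3331 + 4.4375 + 6.9489 + 7.0723 + 11.0749 = 56.297

56.297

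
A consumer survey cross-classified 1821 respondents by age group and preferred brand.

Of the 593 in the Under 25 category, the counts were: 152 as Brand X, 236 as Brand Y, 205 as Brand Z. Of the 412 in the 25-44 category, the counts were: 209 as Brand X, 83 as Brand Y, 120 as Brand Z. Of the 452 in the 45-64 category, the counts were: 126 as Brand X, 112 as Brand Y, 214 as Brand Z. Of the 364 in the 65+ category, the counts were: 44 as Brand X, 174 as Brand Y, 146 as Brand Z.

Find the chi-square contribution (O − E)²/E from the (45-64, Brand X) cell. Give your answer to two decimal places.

Row total (45-64) = 452; column total (Brand X) = 531; N = 1821.
Expected count E = 452 × 531 / 1821 = 131.802.
Contribution = (O − E)²/E = (126 − 131.802)² / 131.802 = 0.26.

0.26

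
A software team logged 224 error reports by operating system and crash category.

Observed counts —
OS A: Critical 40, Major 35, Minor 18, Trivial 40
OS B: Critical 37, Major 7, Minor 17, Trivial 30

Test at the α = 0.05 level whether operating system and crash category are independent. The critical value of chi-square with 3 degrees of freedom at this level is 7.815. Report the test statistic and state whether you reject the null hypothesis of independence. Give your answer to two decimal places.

Row totals: 133, 91. Column totals: 77, 42, 35, 70. Grand total N = 224.
Expected counts (row total × column total / N):
  OS A, Critical: 133×77/224 = 45.719
  OS A, Major: 133×42/224 = 24.938
  OS A, Minor: 133×35/224 = 20.781
  OS A, Trivial: 133×70/224 = 41.562
  OS B, Critical: 91×77/224 = 31.281
  OS B, Major: 91×42/224 = 17.062
  OS B, Minor: 91×35/224 = 14.219
  OS B, Trivial: 91×70/224 = 28.438
Contributions (O − E)²/E:
  (40 − 45.719)²/45.719 = 0.7154
  (35 − 24.938)²/24.938 = 4.0598
  (18 − 20.781)²/20.781 = 0.3722
  (40 − 41.562)²/41.562 = 0.0587
  (37 − 31.281)²/31.281 = 1.0456
  (7 − 17.062)²/17.062 = 5.9339
  (17 − 14.219)²/14.219 = 0.5439
  (30 − 28.438)²/28.438 = 0.0858
χ² = 0.7154 + 4.0598 + 0.3722 + 0.0587 + 1.0456 + 5.9339 + 0.5439 + 0.0858 = 12.82
df = (2−1)(4−1) = 3. Since 12.82 > 7.815, reject the null hypothesis of independence at α = 0.05.

12.82; reject H₀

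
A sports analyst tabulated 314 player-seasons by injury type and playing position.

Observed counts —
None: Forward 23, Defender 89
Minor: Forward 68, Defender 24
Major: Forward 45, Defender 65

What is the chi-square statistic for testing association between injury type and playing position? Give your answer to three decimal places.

59.011

Row totals: 112, 92, 110. Column totals: 136, 178. Grand total N = 314.
Expected counts (row total × column total / N):
  None, Forward: 112×136/314 = 48.5096
  None, Defender: 112×178/314 = 63.4904
  Minor, Forward: 92×136/314 = 39.8471
  Minor, Defender: 92×178/314 = 52.1529
  Major, Forward: 110×136/314 = 47.6433
  Major, Defender: 110×178/314 = 62.3567
Contributions (O − E)²/E:
  (23 − 48.5096)²/48.5096 = 13.4147
  (89 − 63.4904)²/63.4904 = 10.2494
  (68 − 39.8471)²/39.8471 = 19.8907
  (24 − 52.1529)²/52.1529 = 15.1973
  (45 − 47.6433)²/47.6433 = 0.1467
  (65 − 62.3567)²/62.3567 = 0.1120
χ² = 13.4147 + 10.2494 + 19.8907 + 15.1973 + 0.1467 + 0.1120 = 59.011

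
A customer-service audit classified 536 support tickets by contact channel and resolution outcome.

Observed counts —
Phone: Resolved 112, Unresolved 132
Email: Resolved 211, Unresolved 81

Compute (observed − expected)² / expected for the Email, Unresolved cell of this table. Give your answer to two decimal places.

Row total (Email) = 292; column total (Unresolved) = 213; N = 536.
Expected count E = 292 × 213 / 536 = 116.037.
Contribution = (O − E)²/E = (81 − 116.037)² / 116.037 = 10.58.

10.58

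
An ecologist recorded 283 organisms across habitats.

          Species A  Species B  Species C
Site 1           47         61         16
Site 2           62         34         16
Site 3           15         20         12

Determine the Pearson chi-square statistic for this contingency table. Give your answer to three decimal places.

Row totals: 124, 112, 47. Column totals: 124, 115, 44. Grand total N = 283.
Expected counts (row total × column total / N):
  Site 1, Species A: 124×124/283 = 54.33216
  Site 1, Species B: 124×115/283 = 50.38869
  Site 1, Species C: 124×44/283 = 19.27915
  Site 2, Species A: 112×124/283 = 49.07420
  Site 2, Species B: 112×115/283 = 45.51237
  Site 2, Species C: 112×44/283 = 17.41343
  Site 3, Species A: 47×124/283 = 20.59364
  Site 3, Species B: 47×115/283 = 19.09894
  Site 3, Species C: 47×44/283 = 7.30742
Contributions (O − E)²/E:
  (47 − 54.33216)²/54.33216 = 0.9895
  (61 − 50.38869)²/50.38869 = 2.2346
  (16 − 19.27915)²/19.27915 = 0.5577
  (62 − 49.07420)²/49.07420 = 3.4046
  (34 − 45.51237)²/45.51237 = 2.9121
  (16 − 17.41343)²/17.41343 = 0.1147
  (15 − 20.59364)²/20.59364 = 1.5193
  (20 − 19.09894)²/19.09894 = 0.0425
  (12 − 7.30742)²/7.30742 = 3.0134
χ² = 0.9895 + 2.2346 + 0.5577 + 3.4046 + 2.9121 + 0.1147 + 1.5193 + 0.0425 + 3.0134 = 14.788

14.788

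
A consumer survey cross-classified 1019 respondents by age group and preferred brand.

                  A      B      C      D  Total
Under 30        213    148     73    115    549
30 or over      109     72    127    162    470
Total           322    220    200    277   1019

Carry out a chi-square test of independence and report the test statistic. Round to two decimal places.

76.74

Grand total N = 1019.
Expected counts (row total × column total / N):
  Under 30, A: 549×322/1019 = 173.482
  Under 30, B: 549×220/1019 = 118.528
  Under 30, C: 549×200/1019 = 107.753
  Under 30, D: 549×277/1019 = 149.237
  30 or over, A: 470×322/1019 = 148.518
  30 or over, B: 470×220/1019 = 101.472
  30 or over, C: 470×200/1019 = 92.247
  30 or over, D: 470×277/1019 = 127.763
Contributions (O − E)²/E:
  (213 − 173.482)²/173.482 = 9.0019
  (148 − 118.528)²/118.528 = 7.3282
  (73 − 107.753)²/107.753 = 11.2087
  (115 − 149.237)²/149.237 = 7.8544
  (109 − 148.518)²/148.518 = 10.5150
  (72 − 101.472)²/101.472 = 8.5600
  (127 − 92.247)²/92.247 = 13.0928
  (162 − 127.763)²/127.763 = 9.1746
χ² = 9.0019 + 7.3282 + 11.2087 + 7.8544 + 10.5150 + 8.5600 + 13.0928 + 9.1746 = 76.74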